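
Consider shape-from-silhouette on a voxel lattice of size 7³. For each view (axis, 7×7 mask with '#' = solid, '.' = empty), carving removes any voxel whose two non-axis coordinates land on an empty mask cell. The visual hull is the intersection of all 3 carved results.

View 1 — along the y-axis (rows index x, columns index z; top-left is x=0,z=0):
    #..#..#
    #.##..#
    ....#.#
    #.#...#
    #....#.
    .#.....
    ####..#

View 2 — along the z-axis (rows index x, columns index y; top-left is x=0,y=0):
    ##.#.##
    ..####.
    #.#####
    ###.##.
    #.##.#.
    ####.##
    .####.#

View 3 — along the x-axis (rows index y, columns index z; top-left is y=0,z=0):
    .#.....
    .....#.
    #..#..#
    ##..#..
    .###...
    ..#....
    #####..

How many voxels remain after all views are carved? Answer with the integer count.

34 voxels

start: 7×7×7 = 343 voxels
V1 y: intersect with XZ mask (20 set) -- 140 left
V2 z: intersect with XY mask (35 set) -- 97 left
V3 x: intersect with YZ mask (17 set) -- 34 left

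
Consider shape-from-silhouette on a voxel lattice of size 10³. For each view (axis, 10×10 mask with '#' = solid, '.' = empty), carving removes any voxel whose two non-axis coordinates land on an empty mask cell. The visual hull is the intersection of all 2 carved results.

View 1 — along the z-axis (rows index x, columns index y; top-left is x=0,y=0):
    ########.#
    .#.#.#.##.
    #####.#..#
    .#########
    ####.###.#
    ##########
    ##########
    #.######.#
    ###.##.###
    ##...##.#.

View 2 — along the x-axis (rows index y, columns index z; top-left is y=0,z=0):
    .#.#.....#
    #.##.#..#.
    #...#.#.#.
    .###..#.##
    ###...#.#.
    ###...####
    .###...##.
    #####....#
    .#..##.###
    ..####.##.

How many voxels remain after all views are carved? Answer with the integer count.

before carving: 1000 voxels (10×10×10)
V1 z: intersect with XY mask (79 set) -- 790 left
V2 x: intersect with YZ mask (53 set) -- 419 left

voxel count = 419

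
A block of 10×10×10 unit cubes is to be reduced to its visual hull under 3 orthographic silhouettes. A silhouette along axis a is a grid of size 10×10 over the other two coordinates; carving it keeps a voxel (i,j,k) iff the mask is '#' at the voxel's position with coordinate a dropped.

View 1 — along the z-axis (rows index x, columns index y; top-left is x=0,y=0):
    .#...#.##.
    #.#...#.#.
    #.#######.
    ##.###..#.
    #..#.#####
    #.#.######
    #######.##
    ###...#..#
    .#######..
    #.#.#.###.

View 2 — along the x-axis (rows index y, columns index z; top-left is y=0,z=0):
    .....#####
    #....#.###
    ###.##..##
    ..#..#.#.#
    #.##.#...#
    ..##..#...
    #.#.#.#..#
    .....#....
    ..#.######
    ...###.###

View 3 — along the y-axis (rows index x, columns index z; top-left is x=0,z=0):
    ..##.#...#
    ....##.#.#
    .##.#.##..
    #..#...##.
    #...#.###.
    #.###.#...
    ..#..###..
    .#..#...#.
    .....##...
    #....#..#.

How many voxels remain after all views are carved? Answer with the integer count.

voxel count = 130

full grid |V| = 1000
  1. axis=2 (XY plane), |mask|=64  ⇒  voxels=640
  2. axis=0 (YZ plane), |mask|=48  ⇒  voxels=311
  3. axis=1 (XZ plane), |mask|=39  ⇒  voxels=130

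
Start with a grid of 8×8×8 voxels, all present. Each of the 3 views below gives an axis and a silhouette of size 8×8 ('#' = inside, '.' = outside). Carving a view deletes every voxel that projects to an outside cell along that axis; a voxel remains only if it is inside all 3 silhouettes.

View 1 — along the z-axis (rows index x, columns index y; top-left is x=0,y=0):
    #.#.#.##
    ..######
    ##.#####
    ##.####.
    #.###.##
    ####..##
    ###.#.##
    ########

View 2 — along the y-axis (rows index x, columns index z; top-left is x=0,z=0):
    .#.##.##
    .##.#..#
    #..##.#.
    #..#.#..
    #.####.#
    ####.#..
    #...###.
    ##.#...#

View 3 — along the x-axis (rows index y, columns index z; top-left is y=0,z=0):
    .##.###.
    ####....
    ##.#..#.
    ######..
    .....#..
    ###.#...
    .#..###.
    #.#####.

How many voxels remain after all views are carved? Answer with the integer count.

full grid |V| = 512
after view 1 [z-axis, 50 of 64 cells solid] → remaining = 400
after view 2 [y-axis, 35 of 64 cells solid] → remaining = 217
after view 3 [x-axis, 34 of 64 cells solid] → remaining = 115

voxel count = 115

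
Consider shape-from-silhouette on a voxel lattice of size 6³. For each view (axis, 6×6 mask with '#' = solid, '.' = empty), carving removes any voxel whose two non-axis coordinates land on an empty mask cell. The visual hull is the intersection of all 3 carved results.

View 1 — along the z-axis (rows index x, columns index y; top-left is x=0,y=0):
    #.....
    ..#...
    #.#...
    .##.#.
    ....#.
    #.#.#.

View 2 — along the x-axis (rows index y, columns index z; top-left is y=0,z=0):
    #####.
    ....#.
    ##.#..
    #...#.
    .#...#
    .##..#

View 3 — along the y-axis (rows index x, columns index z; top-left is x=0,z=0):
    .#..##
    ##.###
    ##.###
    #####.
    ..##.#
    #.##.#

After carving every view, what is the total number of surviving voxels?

|visual hull| = 24

start: 6×6×6 = 216 voxels
[1] z-view keeps 11 columns → grid now 66
[2] x-view keeps 16 columns → grid now 34
[3] y-view keeps 25 columns → grid now 24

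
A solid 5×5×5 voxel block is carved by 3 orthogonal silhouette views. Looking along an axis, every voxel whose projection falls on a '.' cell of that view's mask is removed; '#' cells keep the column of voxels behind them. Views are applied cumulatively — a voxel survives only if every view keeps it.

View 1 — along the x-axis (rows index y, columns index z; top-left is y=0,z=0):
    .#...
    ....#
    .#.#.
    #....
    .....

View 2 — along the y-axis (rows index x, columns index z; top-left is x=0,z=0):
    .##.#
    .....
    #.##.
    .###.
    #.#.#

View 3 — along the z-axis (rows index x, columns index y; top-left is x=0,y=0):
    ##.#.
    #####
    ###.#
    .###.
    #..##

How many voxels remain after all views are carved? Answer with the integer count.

start: 5×5×5 = 125 voxels
  1. axis=0 (YZ plane), |mask|=5  ⇒  voxels=25
  2. axis=1 (XZ plane), |mask|=12  ⇒  voxels=10
  3. axis=2 (XY plane), |mask|=18  ⇒  voxels=6

remaining voxels: 6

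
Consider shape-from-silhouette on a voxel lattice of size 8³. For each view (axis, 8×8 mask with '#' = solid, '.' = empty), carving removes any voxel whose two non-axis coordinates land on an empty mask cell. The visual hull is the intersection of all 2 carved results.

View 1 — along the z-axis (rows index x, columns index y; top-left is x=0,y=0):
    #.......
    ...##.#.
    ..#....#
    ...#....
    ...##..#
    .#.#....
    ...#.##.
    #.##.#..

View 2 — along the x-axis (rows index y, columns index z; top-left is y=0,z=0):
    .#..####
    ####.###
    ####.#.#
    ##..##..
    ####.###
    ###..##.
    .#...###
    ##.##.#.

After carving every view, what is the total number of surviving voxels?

before carving: 512 voxels (8×8×8)
carve view 1 (along z, XY-mask fill 19/64): 152 voxels remain
carve view 2 (along x, YZ-mask fill 43/64): 95 voxels remain

|visual hull| = 95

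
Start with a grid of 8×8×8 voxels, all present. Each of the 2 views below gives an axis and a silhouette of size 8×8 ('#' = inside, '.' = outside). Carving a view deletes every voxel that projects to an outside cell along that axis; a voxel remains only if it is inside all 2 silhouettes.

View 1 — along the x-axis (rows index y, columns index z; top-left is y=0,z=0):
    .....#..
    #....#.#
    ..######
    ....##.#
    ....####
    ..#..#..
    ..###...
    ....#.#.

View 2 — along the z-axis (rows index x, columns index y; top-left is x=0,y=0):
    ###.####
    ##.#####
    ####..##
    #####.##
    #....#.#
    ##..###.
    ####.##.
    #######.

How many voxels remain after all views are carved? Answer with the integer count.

initial block: 8^3 = 512
step 1: project along x, AND mask (24/64) → |grid| = 192
step 2: project along z, AND mask (48/64) → |grid| = 137

137 voxels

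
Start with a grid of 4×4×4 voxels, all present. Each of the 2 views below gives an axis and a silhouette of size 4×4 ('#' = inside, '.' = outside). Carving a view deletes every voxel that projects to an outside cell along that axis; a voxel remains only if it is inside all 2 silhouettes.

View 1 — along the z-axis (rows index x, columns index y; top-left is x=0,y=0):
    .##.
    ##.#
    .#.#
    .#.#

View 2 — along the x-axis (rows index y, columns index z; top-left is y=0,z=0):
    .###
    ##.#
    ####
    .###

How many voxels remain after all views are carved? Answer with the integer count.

full grid |V| = 64
V1 z: intersect with XY mask (9 set) -- 36 left
V2 x: intersect with YZ mask (13 set) -- 28 left

|visual hull| = 28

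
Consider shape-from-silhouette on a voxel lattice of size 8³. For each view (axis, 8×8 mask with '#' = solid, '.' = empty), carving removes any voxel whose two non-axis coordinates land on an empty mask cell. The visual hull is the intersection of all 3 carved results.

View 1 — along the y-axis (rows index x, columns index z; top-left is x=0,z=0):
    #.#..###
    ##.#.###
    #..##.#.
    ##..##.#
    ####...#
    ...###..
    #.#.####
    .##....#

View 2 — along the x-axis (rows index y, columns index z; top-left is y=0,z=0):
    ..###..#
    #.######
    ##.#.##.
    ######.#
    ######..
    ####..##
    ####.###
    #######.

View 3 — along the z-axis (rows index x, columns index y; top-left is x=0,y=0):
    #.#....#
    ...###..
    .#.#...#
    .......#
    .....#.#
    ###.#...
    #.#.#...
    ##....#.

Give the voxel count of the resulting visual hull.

start: 8×8×8 = 512 voxels
carve view 1 (along y, XZ-mask fill 37/64): 296 voxels remain
carve view 2 (along x, YZ-mask fill 49/64): 226 voxels remain
carve view 3 (along z, XY-mask fill 22/64): 74 voxels remain

voxel count = 74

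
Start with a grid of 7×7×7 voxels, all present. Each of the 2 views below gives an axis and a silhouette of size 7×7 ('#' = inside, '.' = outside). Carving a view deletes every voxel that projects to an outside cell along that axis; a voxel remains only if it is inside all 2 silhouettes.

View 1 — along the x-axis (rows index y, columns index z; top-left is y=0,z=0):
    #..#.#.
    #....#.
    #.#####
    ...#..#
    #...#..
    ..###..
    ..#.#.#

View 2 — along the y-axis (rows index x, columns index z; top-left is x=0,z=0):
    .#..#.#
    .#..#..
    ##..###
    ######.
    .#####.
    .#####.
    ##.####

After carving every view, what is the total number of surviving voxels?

before carving: 343 voxels (7×7×7)
after view 1 [x-axis, 21 of 49 cells solid] → remaining = 147
after view 2 [y-axis, 32 of 49 cells solid] → remaining = 89

remaining voxels: 89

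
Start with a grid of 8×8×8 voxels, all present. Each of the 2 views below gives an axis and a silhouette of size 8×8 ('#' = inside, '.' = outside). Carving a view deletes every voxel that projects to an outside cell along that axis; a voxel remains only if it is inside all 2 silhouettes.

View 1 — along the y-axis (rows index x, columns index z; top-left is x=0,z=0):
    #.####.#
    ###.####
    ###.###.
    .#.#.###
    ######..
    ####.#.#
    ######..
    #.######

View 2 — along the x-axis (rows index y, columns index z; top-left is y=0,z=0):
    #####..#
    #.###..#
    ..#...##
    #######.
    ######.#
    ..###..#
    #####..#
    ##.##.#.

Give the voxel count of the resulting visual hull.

remaining voxels: 263

before carving: 512 voxels (8×8×8)
V1 y: intersect with XZ mask (49 set) -- 392 left
V2 x: intersect with YZ mask (43 set) -- 263 left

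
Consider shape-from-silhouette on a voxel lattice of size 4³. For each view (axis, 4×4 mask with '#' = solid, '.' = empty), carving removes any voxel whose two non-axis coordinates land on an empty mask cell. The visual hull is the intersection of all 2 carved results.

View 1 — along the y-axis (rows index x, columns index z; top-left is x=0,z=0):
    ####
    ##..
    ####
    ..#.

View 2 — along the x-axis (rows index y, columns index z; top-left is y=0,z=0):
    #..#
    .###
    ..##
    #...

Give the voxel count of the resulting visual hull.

full grid |V| = 64
[1] y-view keeps 11 columns → grid now 44
[2] x-view keeps 8 columns → grid now 21

voxel count = 21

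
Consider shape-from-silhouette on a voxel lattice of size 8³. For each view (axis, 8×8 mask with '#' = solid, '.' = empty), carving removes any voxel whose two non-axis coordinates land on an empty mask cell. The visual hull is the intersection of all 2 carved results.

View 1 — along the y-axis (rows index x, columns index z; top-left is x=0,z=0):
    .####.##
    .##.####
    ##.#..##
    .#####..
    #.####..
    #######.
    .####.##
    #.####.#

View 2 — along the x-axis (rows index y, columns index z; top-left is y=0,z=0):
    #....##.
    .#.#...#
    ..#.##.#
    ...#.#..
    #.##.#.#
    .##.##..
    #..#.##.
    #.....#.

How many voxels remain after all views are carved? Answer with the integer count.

151 voxels

initial block: 8^3 = 512
carve view 1 (along y, XZ-mask fill 46/64): 368 voxels remain
carve view 2 (along x, YZ-mask fill 27/64): 151 voxels remain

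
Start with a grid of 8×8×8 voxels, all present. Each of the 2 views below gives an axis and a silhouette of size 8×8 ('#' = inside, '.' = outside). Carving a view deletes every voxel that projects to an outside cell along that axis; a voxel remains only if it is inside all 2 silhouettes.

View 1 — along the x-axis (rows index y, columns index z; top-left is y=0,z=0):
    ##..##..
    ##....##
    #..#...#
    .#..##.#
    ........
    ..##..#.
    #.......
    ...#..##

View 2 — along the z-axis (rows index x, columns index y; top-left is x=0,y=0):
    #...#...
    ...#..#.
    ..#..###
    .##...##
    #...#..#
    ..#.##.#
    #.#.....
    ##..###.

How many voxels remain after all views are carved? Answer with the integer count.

full grid |V| = 512
after view 1 [x-axis, 22 of 64 cells solid] → remaining = 176
after view 2 [z-axis, 26 of 64 cells solid] → remaining = 65

remaining voxels: 65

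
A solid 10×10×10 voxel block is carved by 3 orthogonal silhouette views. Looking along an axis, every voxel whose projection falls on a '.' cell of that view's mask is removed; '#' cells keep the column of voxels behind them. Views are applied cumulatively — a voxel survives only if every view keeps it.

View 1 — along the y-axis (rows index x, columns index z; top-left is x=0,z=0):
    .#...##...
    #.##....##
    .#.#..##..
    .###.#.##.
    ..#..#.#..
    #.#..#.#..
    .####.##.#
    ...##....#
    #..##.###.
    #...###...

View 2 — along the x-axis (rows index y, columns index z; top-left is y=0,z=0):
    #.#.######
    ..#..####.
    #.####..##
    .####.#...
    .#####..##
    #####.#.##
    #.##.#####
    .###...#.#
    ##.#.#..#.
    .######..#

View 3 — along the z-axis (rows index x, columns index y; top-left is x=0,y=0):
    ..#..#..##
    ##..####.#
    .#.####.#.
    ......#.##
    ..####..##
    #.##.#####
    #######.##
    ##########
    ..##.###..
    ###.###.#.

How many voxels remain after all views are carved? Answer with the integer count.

initial block: 10^3 = 1000
step 1: project along y, AND mask (45/100) → |grid| = 450
step 2: project along x, AND mask (65/100) → |grid| = 292
step 3: project along z, AND mask (65/100) → |grid| = 191

remaining voxels: 191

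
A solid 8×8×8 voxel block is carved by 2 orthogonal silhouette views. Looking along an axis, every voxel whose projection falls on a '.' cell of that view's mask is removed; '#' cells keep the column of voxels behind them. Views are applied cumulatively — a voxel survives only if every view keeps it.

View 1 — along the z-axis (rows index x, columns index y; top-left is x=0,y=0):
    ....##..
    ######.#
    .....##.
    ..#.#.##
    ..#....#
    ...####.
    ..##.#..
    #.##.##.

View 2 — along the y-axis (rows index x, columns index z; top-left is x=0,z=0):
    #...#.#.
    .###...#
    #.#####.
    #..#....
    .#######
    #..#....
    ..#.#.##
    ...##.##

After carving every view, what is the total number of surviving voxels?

108 voxels

before carving: 512 voxels (8×8×8)
after view 1 [z-axis, 29 of 64 cells solid] → remaining = 232
after view 2 [y-axis, 32 of 64 cells solid] → remaining = 108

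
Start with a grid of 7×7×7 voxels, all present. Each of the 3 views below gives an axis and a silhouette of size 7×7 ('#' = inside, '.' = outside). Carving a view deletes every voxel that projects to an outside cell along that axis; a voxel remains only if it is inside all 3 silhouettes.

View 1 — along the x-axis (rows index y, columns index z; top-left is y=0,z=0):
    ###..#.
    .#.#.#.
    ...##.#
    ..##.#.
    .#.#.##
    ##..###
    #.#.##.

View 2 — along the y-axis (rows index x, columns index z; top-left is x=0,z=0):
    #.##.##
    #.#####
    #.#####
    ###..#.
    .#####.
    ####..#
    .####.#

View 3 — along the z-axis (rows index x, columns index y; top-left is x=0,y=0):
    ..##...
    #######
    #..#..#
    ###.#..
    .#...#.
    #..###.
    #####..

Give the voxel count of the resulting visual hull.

initial block: 7^3 = 343
  1. axis=0 (YZ plane), |mask|=26  ⇒  voxels=182
  2. axis=1 (XZ plane), |mask|=36  ⇒  voxels=133
  3. axis=2 (XY plane), |mask|=27  ⇒  voxels=74

voxel count = 74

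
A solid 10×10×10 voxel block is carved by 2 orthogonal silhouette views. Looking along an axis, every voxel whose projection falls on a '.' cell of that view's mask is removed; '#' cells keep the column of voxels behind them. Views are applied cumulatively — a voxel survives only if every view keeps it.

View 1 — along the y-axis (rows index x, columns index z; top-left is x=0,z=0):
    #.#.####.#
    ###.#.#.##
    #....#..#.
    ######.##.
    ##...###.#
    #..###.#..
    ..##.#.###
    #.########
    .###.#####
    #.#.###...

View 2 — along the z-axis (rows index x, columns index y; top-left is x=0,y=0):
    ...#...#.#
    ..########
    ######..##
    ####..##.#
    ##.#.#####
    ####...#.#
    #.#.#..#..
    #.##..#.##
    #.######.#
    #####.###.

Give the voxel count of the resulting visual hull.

initial block: 10^3 = 1000
step 1: project along y, AND mask (64/100) → |grid| = 640
step 2: project along z, AND mask (66/100) → |grid| = 417

remaining voxels: 417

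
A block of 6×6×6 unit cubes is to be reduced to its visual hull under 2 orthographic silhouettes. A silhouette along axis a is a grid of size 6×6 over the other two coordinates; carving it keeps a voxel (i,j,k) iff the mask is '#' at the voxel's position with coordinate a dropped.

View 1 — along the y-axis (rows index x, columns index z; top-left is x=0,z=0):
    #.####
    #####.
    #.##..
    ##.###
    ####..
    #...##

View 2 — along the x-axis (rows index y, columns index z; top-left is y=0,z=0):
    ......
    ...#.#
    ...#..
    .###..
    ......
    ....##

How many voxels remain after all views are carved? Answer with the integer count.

32 voxels

full grid |V| = 216
carve view 1 (along y, XZ-mask fill 25/36): 150 voxels remain
carve view 2 (along x, YZ-mask fill 8/36): 32 voxels remain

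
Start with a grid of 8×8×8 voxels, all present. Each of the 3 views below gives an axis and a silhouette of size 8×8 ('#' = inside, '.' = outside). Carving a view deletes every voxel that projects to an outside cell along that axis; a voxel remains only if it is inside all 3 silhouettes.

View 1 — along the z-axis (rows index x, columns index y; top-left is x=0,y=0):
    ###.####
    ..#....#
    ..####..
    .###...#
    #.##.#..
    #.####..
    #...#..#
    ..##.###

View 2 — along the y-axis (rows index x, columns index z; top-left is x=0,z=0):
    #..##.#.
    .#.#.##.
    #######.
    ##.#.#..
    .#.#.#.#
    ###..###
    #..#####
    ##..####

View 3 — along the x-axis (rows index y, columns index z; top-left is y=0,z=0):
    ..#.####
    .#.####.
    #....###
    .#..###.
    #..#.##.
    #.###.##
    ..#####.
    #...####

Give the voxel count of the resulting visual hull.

remaining voxels: 108

before carving: 512 voxels (8×8×8)
V1 z: intersect with XY mask (34 set) -- 272 left
V2 y: intersect with XZ mask (41 set) -- 174 left
V3 x: intersect with YZ mask (38 set) -- 108 left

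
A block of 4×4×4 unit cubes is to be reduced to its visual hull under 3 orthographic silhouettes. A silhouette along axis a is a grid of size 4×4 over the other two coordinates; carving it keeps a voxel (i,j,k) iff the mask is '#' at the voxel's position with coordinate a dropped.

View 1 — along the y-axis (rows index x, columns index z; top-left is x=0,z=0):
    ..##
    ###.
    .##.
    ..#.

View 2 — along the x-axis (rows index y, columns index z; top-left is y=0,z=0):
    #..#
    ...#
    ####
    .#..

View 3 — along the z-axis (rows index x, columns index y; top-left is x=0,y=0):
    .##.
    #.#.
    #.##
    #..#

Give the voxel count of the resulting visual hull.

initial block: 4^3 = 64
after view 1 [y-axis, 8 of 16 cells solid] → remaining = 32
after view 2 [x-axis, 8 of 16 cells solid] → remaining = 13
after view 3 [z-axis, 9 of 16 cells solid] → remaining = 10

voxel count = 10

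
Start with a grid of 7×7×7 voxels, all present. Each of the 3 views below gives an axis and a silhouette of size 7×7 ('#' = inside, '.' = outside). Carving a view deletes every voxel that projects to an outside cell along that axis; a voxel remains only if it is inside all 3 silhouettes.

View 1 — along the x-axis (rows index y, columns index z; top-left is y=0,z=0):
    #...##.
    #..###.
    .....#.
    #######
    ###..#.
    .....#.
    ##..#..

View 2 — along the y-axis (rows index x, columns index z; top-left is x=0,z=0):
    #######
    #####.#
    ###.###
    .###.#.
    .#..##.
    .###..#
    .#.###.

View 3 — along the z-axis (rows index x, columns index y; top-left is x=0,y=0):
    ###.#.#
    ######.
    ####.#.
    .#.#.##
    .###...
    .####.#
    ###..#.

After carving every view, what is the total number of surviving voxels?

72 voxels

initial block: 7^3 = 343
V1 x: intersect with YZ mask (23 set) -- 161 left
V2 y: intersect with XZ mask (34 set) -- 110 left
V3 z: intersect with XY mask (32 set) -- 72 left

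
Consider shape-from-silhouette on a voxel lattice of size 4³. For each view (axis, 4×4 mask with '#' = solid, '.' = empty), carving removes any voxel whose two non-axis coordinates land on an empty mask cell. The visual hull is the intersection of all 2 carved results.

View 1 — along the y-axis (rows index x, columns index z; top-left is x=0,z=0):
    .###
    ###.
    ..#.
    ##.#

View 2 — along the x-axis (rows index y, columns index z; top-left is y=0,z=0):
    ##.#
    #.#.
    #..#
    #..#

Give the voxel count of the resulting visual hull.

remaining voxels: 20

initial block: 4^3 = 64
V1 y: intersect with XZ mask (10 set) -- 40 left
V2 x: intersect with YZ mask (9 set) -- 20 left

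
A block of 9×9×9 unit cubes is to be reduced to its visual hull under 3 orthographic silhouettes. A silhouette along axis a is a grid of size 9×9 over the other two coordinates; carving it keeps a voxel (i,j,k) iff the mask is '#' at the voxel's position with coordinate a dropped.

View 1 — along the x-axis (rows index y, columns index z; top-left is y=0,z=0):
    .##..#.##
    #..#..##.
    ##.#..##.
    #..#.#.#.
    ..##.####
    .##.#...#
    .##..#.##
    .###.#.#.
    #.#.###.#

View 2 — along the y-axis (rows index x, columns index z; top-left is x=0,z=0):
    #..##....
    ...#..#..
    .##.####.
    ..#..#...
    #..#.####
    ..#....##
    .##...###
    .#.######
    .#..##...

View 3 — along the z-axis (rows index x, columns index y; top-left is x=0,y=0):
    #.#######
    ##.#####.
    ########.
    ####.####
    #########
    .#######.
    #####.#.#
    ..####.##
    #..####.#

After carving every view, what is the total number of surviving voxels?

start: 9×9×9 = 729 voxels
[1] x-view keeps 44 columns → grid now 396
[2] y-view keeps 37 columns → grid now 185
[3] z-view keeps 66 columns → grid now 149

149 voxels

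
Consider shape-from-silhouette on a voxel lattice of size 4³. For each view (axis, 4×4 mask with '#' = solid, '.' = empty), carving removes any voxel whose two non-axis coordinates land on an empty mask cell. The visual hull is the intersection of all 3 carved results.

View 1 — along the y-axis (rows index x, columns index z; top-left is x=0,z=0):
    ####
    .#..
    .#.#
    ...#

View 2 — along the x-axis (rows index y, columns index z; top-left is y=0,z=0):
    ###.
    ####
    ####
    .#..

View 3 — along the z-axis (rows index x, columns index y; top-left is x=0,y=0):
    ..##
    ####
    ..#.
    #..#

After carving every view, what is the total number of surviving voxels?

11 voxels

full grid |V| = 64
step 1: project along y, AND mask (8/16) → |grid| = 32
step 2: project along x, AND mask (12/16) → |grid| = 24
step 3: project along z, AND mask (9/16) → |grid| = 11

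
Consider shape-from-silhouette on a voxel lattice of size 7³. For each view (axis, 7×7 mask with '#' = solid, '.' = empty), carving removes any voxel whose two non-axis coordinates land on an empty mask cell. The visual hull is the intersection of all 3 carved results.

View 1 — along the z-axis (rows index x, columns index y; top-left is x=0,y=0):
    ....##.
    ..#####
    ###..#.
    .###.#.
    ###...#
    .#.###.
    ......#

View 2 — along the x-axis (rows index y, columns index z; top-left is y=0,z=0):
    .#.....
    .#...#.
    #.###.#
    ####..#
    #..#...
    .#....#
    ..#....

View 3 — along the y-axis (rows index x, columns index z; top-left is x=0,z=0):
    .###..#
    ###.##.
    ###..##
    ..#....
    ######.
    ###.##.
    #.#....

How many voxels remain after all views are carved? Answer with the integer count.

initial block: 7^3 = 343
step 1: project along z, AND mask (24/49) → |grid| = 168
step 2: project along x, AND mask (18/49) → |grid| = 64
step 3: project along y, AND mask (28/49) → |grid| = 38

voxel count = 38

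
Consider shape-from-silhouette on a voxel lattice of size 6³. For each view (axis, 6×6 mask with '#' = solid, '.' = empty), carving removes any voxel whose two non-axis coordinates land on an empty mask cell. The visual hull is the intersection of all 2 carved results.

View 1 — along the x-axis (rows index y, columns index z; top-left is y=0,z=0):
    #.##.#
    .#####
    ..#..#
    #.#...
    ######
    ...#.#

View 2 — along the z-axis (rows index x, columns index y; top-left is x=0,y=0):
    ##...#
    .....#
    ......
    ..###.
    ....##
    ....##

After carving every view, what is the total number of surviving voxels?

before carving: 216 voxels (6×6×6)
[1] x-view keeps 21 columns → grid now 126
[2] z-view keeps 11 columns → grid now 39

voxel count = 39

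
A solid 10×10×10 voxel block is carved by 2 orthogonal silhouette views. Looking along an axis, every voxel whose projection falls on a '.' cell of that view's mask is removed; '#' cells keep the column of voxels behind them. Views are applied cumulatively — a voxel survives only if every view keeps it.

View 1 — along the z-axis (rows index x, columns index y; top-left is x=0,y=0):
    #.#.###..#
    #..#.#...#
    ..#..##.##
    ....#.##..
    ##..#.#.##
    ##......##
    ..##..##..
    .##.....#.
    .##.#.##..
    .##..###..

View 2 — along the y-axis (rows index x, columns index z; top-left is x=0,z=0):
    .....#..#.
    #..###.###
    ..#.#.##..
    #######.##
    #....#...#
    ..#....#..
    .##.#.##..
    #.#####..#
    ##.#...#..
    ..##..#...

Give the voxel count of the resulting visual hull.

before carving: 1000 voxels (10×10×10)
step 1: project along z, AND mask (45/100) → |grid| = 450
step 2: project along y, AND mask (46/100) → |grid| = 189

|visual hull| = 189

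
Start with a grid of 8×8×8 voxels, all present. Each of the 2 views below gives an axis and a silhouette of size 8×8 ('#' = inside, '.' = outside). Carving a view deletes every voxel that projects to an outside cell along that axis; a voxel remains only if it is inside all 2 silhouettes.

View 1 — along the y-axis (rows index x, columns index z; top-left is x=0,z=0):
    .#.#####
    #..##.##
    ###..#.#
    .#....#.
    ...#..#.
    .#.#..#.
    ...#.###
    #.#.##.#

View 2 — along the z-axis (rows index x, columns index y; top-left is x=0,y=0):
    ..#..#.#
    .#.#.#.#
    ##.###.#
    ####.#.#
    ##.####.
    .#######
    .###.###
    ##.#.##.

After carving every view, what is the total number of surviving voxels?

start: 8×8×8 = 512 voxels
step 1: project along y, AND mask (32/64) → |grid| = 256
step 2: project along z, AND mask (43/64) → |grid| = 162

162 voxels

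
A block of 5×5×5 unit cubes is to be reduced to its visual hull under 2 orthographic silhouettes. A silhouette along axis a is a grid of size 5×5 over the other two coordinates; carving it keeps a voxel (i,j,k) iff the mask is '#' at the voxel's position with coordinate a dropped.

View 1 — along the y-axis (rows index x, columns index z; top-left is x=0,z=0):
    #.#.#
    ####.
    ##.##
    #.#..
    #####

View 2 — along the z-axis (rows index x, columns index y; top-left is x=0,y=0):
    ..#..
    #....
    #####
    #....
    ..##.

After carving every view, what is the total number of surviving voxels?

39 voxels

full grid |V| = 125
carve view 1 (along y, XZ-mask fill 18/25): 90 voxels remain
carve view 2 (along z, XY-mask fill 10/25): 39 voxels remain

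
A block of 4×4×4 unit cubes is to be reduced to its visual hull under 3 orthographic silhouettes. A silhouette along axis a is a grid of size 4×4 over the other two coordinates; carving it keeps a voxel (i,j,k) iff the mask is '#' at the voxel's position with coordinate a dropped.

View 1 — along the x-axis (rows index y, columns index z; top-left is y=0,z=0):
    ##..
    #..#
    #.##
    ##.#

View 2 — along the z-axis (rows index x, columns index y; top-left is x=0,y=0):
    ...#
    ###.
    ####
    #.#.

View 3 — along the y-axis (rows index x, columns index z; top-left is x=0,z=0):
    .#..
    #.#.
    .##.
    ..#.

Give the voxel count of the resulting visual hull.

9 voxels

full grid |V| = 64
step 1: project along x, AND mask (10/16) → |grid| = 40
step 2: project along z, AND mask (10/16) → |grid| = 25
step 3: project along y, AND mask (6/16) → |grid| = 9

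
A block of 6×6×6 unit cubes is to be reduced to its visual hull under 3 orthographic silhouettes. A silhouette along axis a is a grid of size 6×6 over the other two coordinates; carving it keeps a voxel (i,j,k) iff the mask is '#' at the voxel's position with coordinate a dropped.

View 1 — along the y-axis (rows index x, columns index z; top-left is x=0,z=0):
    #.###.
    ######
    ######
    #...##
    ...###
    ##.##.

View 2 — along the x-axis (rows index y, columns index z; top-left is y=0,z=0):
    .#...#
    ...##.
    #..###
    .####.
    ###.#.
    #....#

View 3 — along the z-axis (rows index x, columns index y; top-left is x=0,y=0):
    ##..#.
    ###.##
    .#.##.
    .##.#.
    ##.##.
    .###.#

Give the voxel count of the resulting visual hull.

50 voxels

initial block: 6^3 = 216
step 1: project along y, AND mask (26/36) → |grid| = 156
step 2: project along x, AND mask (18/36) → |grid| = 81
step 3: project along z, AND mask (22/36) → |grid| = 50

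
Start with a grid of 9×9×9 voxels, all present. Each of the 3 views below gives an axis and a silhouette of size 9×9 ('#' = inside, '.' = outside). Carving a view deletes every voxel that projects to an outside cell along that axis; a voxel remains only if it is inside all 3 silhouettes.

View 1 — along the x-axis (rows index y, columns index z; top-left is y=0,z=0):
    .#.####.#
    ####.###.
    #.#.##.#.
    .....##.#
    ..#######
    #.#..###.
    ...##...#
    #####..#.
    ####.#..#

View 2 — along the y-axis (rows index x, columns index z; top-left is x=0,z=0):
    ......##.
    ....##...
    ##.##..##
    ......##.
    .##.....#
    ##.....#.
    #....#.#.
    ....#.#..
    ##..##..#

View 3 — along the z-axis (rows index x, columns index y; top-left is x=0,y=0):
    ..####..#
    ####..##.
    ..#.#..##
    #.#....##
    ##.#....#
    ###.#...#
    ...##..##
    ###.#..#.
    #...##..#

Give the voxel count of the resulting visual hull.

full grid |V| = 729
after view 1 [x-axis, 48 of 81 cells solid] → remaining = 432
after view 2 [y-axis, 28 of 81 cells solid] → remaining = 144
after view 3 [z-axis, 41 of 81 cells solid] → remaining = 77

remaining voxels: 77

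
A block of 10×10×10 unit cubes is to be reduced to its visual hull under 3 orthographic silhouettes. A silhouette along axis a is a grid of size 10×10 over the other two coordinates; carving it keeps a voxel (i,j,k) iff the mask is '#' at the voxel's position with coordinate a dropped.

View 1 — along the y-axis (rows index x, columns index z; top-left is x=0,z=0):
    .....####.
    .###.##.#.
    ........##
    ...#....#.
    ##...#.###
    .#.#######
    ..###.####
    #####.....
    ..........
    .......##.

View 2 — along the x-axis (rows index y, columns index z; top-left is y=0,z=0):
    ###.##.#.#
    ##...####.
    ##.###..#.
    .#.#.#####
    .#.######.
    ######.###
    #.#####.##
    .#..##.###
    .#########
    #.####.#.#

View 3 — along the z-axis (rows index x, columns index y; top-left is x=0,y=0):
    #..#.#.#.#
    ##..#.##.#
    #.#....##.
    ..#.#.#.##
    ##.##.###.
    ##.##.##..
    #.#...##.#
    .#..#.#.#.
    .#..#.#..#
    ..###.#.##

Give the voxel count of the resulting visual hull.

start: 10×10×10 = 1000 voxels
  1. axis=1 (XZ plane), |mask|=42  ⇒  voxels=420
  2. axis=0 (YZ plane), |mask|=72  ⇒  voxels=310
  3. axis=2 (XY plane), |mask|=52  ⇒  voxels=165

165 voxels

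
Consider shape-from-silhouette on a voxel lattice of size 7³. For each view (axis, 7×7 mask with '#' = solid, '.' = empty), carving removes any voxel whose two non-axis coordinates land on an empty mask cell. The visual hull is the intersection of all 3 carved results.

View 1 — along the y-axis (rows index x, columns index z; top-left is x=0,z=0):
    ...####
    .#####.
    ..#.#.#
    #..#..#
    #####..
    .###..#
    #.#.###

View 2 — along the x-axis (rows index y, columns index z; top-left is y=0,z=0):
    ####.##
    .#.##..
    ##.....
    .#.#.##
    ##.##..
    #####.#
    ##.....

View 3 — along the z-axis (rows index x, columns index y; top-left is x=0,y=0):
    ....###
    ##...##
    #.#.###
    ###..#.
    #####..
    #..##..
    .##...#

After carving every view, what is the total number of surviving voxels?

full grid |V| = 343
step 1: project along y, AND mask (29/49) → |grid| = 203
step 2: project along x, AND mask (27/49) → |grid| = 107
step 3: project along z, AND mask (27/49) → |grid| = 58

voxel count = 58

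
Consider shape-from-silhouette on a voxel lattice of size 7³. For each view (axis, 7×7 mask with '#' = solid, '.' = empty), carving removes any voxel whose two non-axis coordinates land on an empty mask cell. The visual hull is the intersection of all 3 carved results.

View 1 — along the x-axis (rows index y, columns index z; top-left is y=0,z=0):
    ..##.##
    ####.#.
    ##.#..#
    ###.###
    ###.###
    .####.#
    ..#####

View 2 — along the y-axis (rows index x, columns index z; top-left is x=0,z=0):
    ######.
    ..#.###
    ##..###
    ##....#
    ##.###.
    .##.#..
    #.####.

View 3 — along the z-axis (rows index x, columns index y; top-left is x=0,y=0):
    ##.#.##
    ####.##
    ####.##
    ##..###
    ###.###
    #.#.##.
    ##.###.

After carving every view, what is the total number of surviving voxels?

before carving: 343 voxels (7×7×7)
carve view 1 (along x, YZ-mask fill 35/49): 245 voxels remain
carve view 2 (along y, XZ-mask fill 31/49): 151 voxels remain
carve view 3 (along z, XY-mask fill 37/49): 111 voxels remain

111 voxels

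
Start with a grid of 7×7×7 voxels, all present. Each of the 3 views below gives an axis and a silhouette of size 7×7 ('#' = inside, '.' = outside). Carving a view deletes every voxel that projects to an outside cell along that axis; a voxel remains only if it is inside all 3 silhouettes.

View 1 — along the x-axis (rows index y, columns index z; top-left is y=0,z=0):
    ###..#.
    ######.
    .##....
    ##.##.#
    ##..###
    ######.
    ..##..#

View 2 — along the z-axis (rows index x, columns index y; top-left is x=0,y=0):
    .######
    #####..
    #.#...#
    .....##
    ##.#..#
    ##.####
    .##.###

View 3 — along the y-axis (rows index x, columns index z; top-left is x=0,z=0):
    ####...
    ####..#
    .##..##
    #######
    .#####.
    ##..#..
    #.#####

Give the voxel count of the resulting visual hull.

start: 7×7×7 = 343 voxels
V1 x: intersect with YZ mask (31 set) -- 217 left
V2 z: intersect with XY mask (31 set) -- 136 left
V3 y: intersect with XZ mask (34 set) -- 94 left

voxel count = 94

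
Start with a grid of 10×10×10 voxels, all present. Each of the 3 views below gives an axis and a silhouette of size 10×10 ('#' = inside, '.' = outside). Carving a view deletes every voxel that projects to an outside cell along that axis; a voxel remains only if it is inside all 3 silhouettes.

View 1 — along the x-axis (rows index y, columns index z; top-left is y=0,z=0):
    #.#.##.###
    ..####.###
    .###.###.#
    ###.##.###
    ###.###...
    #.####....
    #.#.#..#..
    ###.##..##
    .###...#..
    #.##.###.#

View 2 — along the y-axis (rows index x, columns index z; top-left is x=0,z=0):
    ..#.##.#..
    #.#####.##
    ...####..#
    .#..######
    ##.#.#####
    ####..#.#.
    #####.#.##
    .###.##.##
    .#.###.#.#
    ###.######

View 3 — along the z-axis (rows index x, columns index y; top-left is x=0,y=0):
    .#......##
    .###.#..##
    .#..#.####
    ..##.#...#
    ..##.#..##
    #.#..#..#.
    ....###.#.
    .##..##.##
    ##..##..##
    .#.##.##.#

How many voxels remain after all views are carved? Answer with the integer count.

206 voxels

full grid |V| = 1000
  1. axis=0 (YZ plane), |mask|=62  ⇒  voxels=620
  2. axis=1 (XZ plane), |mask|=68  ⇒  voxels=413
  3. axis=2 (XY plane), |mask|=50  ⇒  voxels=206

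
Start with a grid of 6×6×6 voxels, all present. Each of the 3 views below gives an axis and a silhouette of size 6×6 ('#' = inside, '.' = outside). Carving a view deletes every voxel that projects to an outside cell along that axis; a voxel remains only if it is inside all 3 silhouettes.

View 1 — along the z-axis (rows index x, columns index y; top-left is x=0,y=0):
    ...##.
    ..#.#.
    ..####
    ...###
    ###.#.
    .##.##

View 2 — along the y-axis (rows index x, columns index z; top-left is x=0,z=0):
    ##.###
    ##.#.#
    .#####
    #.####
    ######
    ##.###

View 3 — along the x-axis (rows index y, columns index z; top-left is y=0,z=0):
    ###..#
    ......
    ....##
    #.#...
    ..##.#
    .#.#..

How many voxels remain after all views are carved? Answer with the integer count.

35 voxels

full grid |V| = 216
after view 1 [z-axis, 19 of 36 cells solid] → remaining = 114
after view 2 [y-axis, 30 of 36 cells solid] → remaining = 97
after view 3 [x-axis, 13 of 36 cells solid] → remaining = 35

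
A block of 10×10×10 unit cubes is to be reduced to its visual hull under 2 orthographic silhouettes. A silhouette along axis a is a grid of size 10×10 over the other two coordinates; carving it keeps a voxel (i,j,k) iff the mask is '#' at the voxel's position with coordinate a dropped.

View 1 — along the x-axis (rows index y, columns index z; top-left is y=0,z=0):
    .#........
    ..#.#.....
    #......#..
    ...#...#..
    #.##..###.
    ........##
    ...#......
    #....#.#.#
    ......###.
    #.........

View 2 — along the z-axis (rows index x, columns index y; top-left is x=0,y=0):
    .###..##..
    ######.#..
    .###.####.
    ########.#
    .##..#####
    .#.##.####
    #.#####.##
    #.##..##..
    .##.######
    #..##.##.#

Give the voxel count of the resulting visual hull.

remaining voxels: 165

before carving: 1000 voxels (10×10×10)
  1. axis=0 (YZ plane), |mask|=24  ⇒  voxels=240
  2. axis=2 (XY plane), |mask|=69  ⇒  voxels=165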